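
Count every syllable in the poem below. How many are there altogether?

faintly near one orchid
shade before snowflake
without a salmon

16

Line 1: faintly (2), near (1), one (1), orchid (2) → 6
Line 2: shade (1), before (2), snowflake (2) → 5
Line 3: without (2), a (1), salmon (2) → 5
Total: 6 + 5 + 5 = 16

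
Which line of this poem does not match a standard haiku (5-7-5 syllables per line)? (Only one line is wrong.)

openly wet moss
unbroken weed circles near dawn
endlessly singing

Line 2

Line 1: "openly wet moss": 3+1+1 = 5 ✓
Line 2: "unbroken weed circles near dawn": 3+1+2+1+1 = 8 (expected 7)
Line 3: "endlessly singing": 3+2 = 5 ✓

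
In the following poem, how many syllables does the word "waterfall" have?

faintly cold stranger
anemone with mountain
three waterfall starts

3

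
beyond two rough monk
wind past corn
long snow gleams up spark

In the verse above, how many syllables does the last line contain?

5

The last line: long(1) + snow(1) + gleams(1) + up(1) + spark(1) = 5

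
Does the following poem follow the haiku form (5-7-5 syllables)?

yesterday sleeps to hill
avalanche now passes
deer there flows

Line 1: yesterday(3) + sleeps(1) + to(1) + hill(1) = 6 (expected 5)
Line 2: avalanche(3) + now(1) + passes(2) = 6 (expected 7)
Line 3: deer(1) + there(1) + flows(1) = 3 (expected 5)

No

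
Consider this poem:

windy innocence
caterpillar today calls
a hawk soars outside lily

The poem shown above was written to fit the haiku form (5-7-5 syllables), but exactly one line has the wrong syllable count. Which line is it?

The third line

Line 1: windy (2), innocence (3) → 5 ✓
Line 2: caterpillar (4), today (2), calls (1) → 7 ✓
Line 3: a (1), hawk (1), soars (1), outside (2), lily (2) → 7 (expected 5)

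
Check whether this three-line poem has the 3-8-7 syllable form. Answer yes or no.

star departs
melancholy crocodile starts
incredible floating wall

Yes

Line 1: star (1), departs (2) → 3 ✓
Line 2: melancholy (4), crocodile (3), starts (1) → 8 ✓
Line 3: incredible (4), floating (2), wall (1) → 7 ✓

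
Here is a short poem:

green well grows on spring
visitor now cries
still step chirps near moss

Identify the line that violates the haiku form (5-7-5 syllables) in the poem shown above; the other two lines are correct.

Line 1: green(1) + well(1) + grows(1) + on(1) + spring(1) = 5 ✓
Line 2: visitor(3) + now(1) + cries(1) = 5 (expected 7)
Line 3: still(1) + step(1) + chirps(1) + near(1) + moss(1) = 5 ✓

Line 2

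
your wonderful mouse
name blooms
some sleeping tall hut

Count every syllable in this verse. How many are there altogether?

12

Line 1: "your wonderful mouse": 1+3+1 = 5
Line 2: "name blooms": 1+1 = 2
Line 3: "some sleeping tall hut": 1+2+1+1 = 5
Total: 5 + 2 + 5 = 12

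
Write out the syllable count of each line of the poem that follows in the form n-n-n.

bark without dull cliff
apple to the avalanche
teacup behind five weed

Line 1: bark(1) + without(2) + dull(1) + cliff(1) = 5
Line 2: apple(2) + to(1) + the(1) + avalanche(3) = 7
Line 3: teacup(2) + behind(2) + five(1) + weed(1) = 6

5-7-6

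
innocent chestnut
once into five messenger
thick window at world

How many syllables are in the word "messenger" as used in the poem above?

3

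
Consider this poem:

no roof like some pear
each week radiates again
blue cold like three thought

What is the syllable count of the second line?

The second line: each(1) + week(1) + radiates(3) + again(2) = 7

7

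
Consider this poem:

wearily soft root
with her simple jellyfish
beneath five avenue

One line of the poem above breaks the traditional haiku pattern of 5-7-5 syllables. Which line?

Line 3

Line 1: "wearily soft root": 3+1+1 = 5 ✓
Line 2: "with her simple jellyfish": 1+1+2+3 = 7 ✓
Line 3: "beneath five avenue": 2+1+3 = 6 (expected 5)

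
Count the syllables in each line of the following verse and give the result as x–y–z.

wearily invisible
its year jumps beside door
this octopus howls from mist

Line 1: wearily (3), invisible (4) → 7
Line 2: its (1), year (1), jumps (1), beside (2), door (1) → 6
Line 3: this (1), octopus (3), howls (1), from (1), mist (1) → 7

7–6–7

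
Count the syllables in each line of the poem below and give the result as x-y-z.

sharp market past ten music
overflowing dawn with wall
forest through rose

Line 1: sharp(1) + market(2) + past(1) + ten(1) + music(2) = 7
Line 2: overflowing(4) + dawn(1) + with(1) + wall(1) = 7
Line 3: forest(2) + through(1) + rose(1) = 4

7-7-4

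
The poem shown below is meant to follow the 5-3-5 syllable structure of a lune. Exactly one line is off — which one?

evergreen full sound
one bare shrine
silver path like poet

The third line

Line 1: evergreen(3) + full(1) + sound(1) = 5 ✓
Line 2: one(1) + bare(1) + shrine(1) = 3 ✓
Line 3: silver(2) + path(1) + like(1) + poet(2) = 6 (expected 5)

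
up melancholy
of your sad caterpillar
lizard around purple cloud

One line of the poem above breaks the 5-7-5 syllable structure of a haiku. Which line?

Line 1: up (1), melancholy (4) → 5 ✓
Line 2: of (1), your (1), sad (1), caterpillar (4) → 7 ✓
Line 3: lizard (2), around (2), purple (2), cloud (1) → 7 (expected 5)

The third line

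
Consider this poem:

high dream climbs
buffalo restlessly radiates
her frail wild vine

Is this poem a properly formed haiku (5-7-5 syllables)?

No

Line 1: high(1) + dream(1) + climbs(1) = 3 (expected 5)
Line 2: buffalo(3) + restlessly(3) + radiates(3) = 9 (expected 7)
Line 3: her(1) + frail(1) + wild(1) + vine(1) = 4 (expected 5)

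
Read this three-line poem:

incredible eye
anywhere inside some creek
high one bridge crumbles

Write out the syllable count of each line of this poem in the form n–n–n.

5–7–5

Line 1: "incredible eye": 4+1 = 5
Line 2: "anywhere inside some creek": 3+2+1+1 = 7
Line 3: "high one bridge crumbles": 1+1+1+2 = 5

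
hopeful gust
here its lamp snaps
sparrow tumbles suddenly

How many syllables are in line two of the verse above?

Line two: "here its lamp snaps": 1+1+1+1 = 4

4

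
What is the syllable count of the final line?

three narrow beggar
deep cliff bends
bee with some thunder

5

The final line: bee (1), with (1), some (1), thunder (2) → 5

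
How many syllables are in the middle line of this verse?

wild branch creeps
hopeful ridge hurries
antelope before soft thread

The middle line: hopeful (2), ridge (1), hurries (2) → 5

5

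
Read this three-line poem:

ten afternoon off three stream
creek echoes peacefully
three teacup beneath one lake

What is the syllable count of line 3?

Line 3: "three teacup beneath one lake": 1+2+2+1+1 = 7

7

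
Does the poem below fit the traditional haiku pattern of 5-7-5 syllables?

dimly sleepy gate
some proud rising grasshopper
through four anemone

No

Line 1: dimly(2) + sleepy(2) + gate(1) = 5 ✓
Line 2: some(1) + proud(1) + rising(2) + grasshopper(3) = 7 ✓
Line 3: through(1) + four(1) + anemone(4) = 6 (expected 5)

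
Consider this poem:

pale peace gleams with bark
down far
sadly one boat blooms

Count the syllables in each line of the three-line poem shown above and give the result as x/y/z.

Line 1: pale (1), peace (1), gleams (1), with (1), bark (1) → 5
Line 2: down (1), far (1) → 2
Line 3: sadly (2), one (1), boat (1), blooms (1) → 5

5/2/5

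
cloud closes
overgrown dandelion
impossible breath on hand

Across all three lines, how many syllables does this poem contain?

Line 1: cloud(1) + closes(2) = 3
Line 2: overgrown(3) + dandelion(4) = 7
Line 3: impossible(4) + breath(1) + on(1) + hand(1) = 7
Total: 3 + 7 + 7 = 17

17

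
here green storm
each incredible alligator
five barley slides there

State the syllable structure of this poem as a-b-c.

Line 1: "here green storm": 1+1+1 = 3
Line 2: "each incredible alligator": 1+4+4 = 9
Line 3: "five barley slides there": 1+2+1+1 = 5

3-9-5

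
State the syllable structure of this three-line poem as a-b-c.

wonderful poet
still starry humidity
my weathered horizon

Line 1: "wonderful poet": 3+2 = 5
Line 2: "still starry humidity": 1+2+4 = 7
Line 3: "my weathered horizon": 1+2+3 = 6

5-7-6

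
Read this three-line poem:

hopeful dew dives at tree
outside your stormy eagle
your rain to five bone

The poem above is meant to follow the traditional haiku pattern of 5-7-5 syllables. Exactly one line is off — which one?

Line 1

Line 1: hopeful(2) + dew(1) + dives(1) + at(1) + tree(1) = 6 (expected 5)
Line 2: outside(2) + your(1) + stormy(2) + eagle(2) = 7 ✓
Line 3: your(1) + rain(1) + to(1) + five(1) + bone(1) = 5 ✓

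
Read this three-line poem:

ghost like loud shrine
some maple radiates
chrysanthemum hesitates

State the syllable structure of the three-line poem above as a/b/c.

Line 1: "ghost like loud shrine": 1+1+1+1 = 4
Line 2: "some maple radiates": 1+2+3 = 6
Line 3: "chrysanthemum hesitates": 4+3 = 7

4/6/7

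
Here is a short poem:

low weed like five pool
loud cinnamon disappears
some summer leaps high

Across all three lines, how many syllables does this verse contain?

Line 1: "low weed like five pool": 1+1+1+1+1 = 5
Line 2: "loud cinnamon disappears": 1+3+3 = 7
Line 3: "some summer leaps high": 1+2+1+1 = 5
Total: 5 + 7 + 5 = 17

17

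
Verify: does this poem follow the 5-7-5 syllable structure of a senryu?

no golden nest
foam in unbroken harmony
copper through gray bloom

Line 1: no(1) + golden(2) + nest(1) = 4 (expected 5)
Line 2: foam(1) + in(1) + unbroken(3) + harmony(3) = 8 (expected 7)
Line 3: copper(2) + through(1) + gray(1) + bloom(1) = 5 ✓

No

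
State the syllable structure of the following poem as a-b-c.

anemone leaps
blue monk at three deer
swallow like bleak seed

Line 1: "anemone leaps": 4+1 = 5
Line 2: "blue monk at three deer": 1+1+1+1+1 = 5
Line 3: "swallow like bleak seed": 2+1+1+1 = 5

5-5-5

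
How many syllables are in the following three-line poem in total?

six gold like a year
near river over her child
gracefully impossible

19

Line 1: "six gold like a year": 1+1+1+1+1 = 5
Line 2: "near river over her child": 1+2+2+1+1 = 7
Line 3: "gracefully impossible": 3+4 = 7
Total: 5 + 7 + 7 = 19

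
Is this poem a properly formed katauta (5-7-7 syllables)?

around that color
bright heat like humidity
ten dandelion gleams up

Yes

Line 1: around (2), that (1), color (2) → 5 ✓
Line 2: bright (1), heat (1), like (1), humidity (4) → 7 ✓
Line 3: ten (1), dandelion (4), gleams (1), up (1) → 7 ✓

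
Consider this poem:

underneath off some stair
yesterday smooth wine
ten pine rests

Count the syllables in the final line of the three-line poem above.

3

The final line: ten(1) + pine(1) + rests(1) = 3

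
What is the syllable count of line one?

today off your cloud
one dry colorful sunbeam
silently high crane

Line one: "today off your cloud": 2+1+1+1 = 5

5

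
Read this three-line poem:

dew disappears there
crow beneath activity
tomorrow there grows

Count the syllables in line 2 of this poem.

Line 2: crow(1) + beneath(2) + activity(4) = 7

7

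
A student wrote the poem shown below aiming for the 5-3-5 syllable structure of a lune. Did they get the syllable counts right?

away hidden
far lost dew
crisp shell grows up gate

No

Line 1: away (2), hidden (2) → 4 (expected 5)
Line 2: far (1), lost (1), dew (1) → 3 ✓
Line 3: crisp (1), shell (1), grows (1), up (1), gate (1) → 5 ✓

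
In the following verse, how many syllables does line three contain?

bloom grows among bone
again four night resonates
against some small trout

Line three: against(2) + some(1) + small(1) + trout(1) = 5

5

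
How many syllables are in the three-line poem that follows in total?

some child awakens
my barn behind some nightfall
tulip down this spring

Line 1: some (1), child (1), awakens (3) → 5
Line 2: my (1), barn (1), behind (2), some (1), nightfall (2) → 7
Line 3: tulip (2), down (1), this (1), spring (1) → 5
Total: 5 + 7 + 5 = 17

17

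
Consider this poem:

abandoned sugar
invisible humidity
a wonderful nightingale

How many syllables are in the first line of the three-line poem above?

5

The first line: abandoned(3) + sugar(2) = 5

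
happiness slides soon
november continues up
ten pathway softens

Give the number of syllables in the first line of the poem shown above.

5

The first line: "happiness slides soon": 3+1+1 = 5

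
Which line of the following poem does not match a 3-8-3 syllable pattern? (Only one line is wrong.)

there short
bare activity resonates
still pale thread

The first line

Line 1: "there short": 1+1 = 2 (expected 3)
Line 2: "bare activity resonates": 1+4+3 = 8 ✓
Line 3: "still pale thread": 1+1+1 = 3 ✓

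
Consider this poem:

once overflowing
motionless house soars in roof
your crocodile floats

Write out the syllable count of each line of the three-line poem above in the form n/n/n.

5/7/5

Line 1: once (1), overflowing (4) → 5
Line 2: motionless (3), house (1), soars (1), in (1), roof (1) → 7
Line 3: your (1), crocodile (3), floats (1) → 5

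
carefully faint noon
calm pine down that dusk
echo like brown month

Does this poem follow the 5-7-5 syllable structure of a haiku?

No

Line 1: carefully (3), faint (1), noon (1) → 5 ✓
Line 2: calm (1), pine (1), down (1), that (1), dusk (1) → 5 (expected 7)
Line 3: echo (2), like (1), brown (1), month (1) → 5 ✓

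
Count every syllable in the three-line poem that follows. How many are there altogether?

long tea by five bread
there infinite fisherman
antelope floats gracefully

Line 1: long(1) + tea(1) + by(1) + five(1) + bread(1) = 5
Line 2: there(1) + infinite(3) + fisherman(3) = 7
Line 3: antelope(3) + floats(1) + gracefully(3) = 7
Total: 5 + 7 + 7 = 19

19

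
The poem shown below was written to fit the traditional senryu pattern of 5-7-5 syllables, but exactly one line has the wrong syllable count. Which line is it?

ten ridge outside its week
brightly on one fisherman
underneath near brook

The first line

Line 1: ten(1) + ridge(1) + outside(2) + its(1) + week(1) = 6 (expected 5)
Line 2: brightly(2) + on(1) + one(1) + fisherman(3) = 7 ✓
Line 3: underneath(3) + near(1) + brook(1) = 5 ✓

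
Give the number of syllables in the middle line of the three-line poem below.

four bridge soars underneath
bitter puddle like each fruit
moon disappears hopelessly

The middle line: bitter (2), puddle (2), like (1), each (1), fruit (1) → 7

7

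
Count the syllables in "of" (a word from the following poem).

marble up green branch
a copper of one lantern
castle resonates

"of" has 1 syllable.

1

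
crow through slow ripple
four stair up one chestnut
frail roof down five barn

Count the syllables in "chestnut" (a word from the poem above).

2

"chestnut" has 2 syllables.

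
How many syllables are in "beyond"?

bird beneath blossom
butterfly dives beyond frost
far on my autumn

"beyond" has 2 syllables.

2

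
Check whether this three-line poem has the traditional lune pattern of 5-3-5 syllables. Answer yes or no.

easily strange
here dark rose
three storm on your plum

No

Line 1: easily(3) + strange(1) = 4 (expected 5)
Line 2: here(1) + dark(1) + rose(1) = 3 ✓
Line 3: three(1) + storm(1) + on(1) + your(1) + plum(1) = 5 ✓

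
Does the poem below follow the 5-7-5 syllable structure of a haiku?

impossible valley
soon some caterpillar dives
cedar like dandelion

No

Line 1: "impossible valley": 4+2 = 6 (expected 5)
Line 2: "soon some caterpillar dives": 1+1+4+1 = 7 ✓
Line 3: "cedar like dandelion": 2+1+4 = 7 (expected 5)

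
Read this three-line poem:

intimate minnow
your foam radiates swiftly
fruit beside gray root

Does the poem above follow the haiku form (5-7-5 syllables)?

Yes

Line 1: "intimate minnow": 3+2 = 5 ✓
Line 2: "your foam radiates swiftly": 1+1+3+2 = 7 ✓
Line 3: "fruit beside gray root": 1+2+1+1 = 5 ✓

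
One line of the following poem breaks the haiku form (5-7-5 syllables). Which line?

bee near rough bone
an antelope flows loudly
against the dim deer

The first line

Line 1: bee (1), near (1), rough (1), bone (1) → 4 (expected 5)
Line 2: an (1), antelope (3), flows (1), loudly (2) → 7 ✓
Line 3: against (2), the (1), dim (1), deer (1) → 5 ✓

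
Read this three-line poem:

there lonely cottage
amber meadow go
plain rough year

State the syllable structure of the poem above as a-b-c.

Line 1: there(1) + lonely(2) + cottage(2) = 5
Line 2: amber(2) + meadow(2) + go(1) = 5
Line 3: plain(1) + rough(1) + year(1) = 3

5-5-3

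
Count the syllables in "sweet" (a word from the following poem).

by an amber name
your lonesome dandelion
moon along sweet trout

1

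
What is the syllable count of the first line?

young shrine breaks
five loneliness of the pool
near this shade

3

The first line: young (1), shrine (1), breaks (1) → 3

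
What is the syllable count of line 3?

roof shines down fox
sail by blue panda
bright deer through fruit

Line 3: "bright deer through fruit": 1+1+1+1 = 4

4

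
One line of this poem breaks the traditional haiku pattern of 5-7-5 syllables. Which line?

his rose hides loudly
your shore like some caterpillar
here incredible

The second line

Line 1: "his rose hides loudly": 1+1+1+2 = 5 ✓
Line 2: "your shore like some caterpillar": 1+1+1+1+4 = 8 (expected 7)
Line 3: "here incredible": 1+4 = 5 ✓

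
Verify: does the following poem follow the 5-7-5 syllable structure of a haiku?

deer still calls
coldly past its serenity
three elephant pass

No

Line 1: deer (1), still (1), calls (1) → 3 (expected 5)
Line 2: coldly (2), past (1), its (1), serenity (4) → 8 (expected 7)
Line 3: three (1), elephant (3), pass (1) → 5 ✓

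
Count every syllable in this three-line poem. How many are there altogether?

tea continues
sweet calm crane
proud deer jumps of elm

Line 1: "tea continues": 1+3 = 4
Line 2: "sweet calm crane": 1+1+1 = 3
Line 3: "proud deer jumps of elm": 1+1+1+1+1 = 5
Total: 4 + 3 + 5 = 12

12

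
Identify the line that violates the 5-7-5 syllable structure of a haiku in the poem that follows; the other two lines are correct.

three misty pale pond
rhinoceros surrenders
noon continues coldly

Line 1: "three misty pale pond": 1+2+1+1 = 5 ✓
Line 2: "rhinoceros surrenders": 4+3 = 7 ✓
Line 3: "noon continues coldly": 1+3+2 = 6 (expected 5)

The third line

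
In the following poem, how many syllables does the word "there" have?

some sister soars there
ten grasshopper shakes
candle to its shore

1

"there" has 1 syllable.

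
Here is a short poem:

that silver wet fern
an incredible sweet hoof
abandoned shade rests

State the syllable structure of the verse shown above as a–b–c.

5–7–5

Line 1: that (1), silver (2), wet (1), fern (1) → 5
Line 2: an (1), incredible (4), sweet (1), hoof (1) → 7
Line 3: abandoned (3), shade (1), rests (1) → 5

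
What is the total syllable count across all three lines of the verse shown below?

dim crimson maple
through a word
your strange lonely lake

13

Line 1: dim(1) + crimson(2) + maple(2) = 5
Line 2: through(1) + a(1) + word(1) = 3
Line 3: your(1) + strange(1) + lonely(2) + lake(1) = 5
Total: 5 + 3 + 5 = 13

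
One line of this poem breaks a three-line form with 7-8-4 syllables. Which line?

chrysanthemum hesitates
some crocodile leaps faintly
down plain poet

The second line

Line 1: "chrysanthemum hesitates": 4+3 = 7 ✓
Line 2: "some crocodile leaps faintly": 1+3+1+2 = 7 (expected 8)
Line 3: "down plain poet": 1+1+2 = 4 ✓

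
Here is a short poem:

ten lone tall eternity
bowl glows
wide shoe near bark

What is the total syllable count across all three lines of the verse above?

13

Line 1: ten(1) + lone(1) + tall(1) + eternity(4) = 7
Line 2: bowl(1) + glows(1) = 2
Line 3: wide(1) + shoe(1) + near(1) + bark(1) = 4
Total: 7 + 2 + 4 = 13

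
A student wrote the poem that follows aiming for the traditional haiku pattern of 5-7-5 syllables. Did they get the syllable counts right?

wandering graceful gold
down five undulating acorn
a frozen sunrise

No

Line 1: wandering (3), graceful (2), gold (1) → 6 (expected 5)
Line 2: down (1), five (1), undulating (4), acorn (2) → 8 (expected 7)
Line 3: a (1), frozen (2), sunrise (2) → 5 ✓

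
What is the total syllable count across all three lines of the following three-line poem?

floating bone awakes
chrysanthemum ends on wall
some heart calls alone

Line 1: floating (2), bone (1), awakes (2) → 5
Line 2: chrysanthemum (4), ends (1), on (1), wall (1) → 7
Line 3: some (1), heart (1), calls (1), alone (2) → 5
Total: 5 + 7 + 5 = 17

17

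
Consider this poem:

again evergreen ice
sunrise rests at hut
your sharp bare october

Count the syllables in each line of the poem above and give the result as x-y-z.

Line 1: again (2), evergreen (3), ice (1) → 6
Line 2: sunrise (2), rests (1), at (1), hut (1) → 5
Line 3: your (1), sharp (1), bare (1), october (3) → 6

6-5-6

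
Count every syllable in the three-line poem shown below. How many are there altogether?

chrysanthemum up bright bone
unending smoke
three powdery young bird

17

Line 1: chrysanthemum(4) + up(1) + bright(1) + bone(1) = 7
Line 2: unending(3) + smoke(1) = 4
Line 3: three(1) + powdery(3) + young(1) + bird(1) = 6
Total: 7 + 4 + 6 = 17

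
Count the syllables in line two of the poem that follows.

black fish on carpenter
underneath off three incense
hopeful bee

Line two: underneath(3) + off(1) + three(1) + incense(2) = 7

7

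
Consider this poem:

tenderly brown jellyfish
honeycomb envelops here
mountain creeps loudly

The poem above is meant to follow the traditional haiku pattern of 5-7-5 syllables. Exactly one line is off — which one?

The first line

Line 1: "tenderly brown jellyfish": 3+1+3 = 7 (expected 5)
Line 2: "honeycomb envelops here": 3+3+1 = 7 ✓
Line 3: "mountain creeps loudly": 2+1+2 = 5 ✓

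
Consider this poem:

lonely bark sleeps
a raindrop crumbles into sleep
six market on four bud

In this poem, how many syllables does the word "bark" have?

1

"bark" has 1 syllable.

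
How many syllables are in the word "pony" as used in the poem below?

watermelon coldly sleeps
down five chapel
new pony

2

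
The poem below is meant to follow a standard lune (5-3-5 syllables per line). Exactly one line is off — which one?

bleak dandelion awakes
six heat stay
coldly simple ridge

Line 1: bleak (1), dandelion (4), awakes (2) → 7 (expected 5)
Line 2: six (1), heat (1), stay (1) → 3 ✓
Line 3: coldly (2), simple (2), ridge (1) → 5 ✓

The first line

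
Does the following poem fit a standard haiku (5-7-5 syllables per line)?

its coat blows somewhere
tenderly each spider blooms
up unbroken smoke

Yes

Line 1: "its coat blows somewhere": 1+1+1+2 = 5 ✓
Line 2: "tenderly each spider blooms": 3+1+2+1 = 7 ✓
Line 3: "up unbroken smoke": 1+3+1 = 5 ✓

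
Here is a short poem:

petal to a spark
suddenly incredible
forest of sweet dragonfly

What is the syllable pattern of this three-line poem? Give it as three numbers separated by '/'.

5/7/7

Line 1: "petal to a spark": 2+1+1+1 = 5
Line 2: "suddenly incredible": 3+4 = 7
Line 3: "forest of sweet dragonfly": 2+1+1+3 = 7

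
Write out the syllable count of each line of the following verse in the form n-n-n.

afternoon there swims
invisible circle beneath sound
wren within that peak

Line 1: afternoon(3) + there(1) + swims(1) = 5
Line 2: invisible(4) + circle(2) + beneath(2) + sound(1) = 9
Line 3: wren(1) + within(2) + that(1) + peak(1) = 5

5-9-5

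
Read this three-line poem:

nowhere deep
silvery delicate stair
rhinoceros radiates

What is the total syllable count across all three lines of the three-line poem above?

17

Line 1: nowhere(2) + deep(1) = 3
Line 2: silvery(3) + delicate(3) + stair(1) = 7
Line 3: rhinoceros(4) + radiates(3) = 7
Total: 3 + 7 + 7 = 17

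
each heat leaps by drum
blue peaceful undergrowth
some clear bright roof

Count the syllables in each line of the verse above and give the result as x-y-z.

Line 1: each (1), heat (1), leaps (1), by (1), drum (1) → 5
Line 2: blue (1), peaceful (2), undergrowth (3) → 6
Line 3: some (1), clear (1), bright (1), roof (1) → 4

5-6-4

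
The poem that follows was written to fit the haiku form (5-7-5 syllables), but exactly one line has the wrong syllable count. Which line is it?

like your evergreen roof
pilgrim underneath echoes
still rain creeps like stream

Line 1: "like your evergreen roof": 1+1+3+1 = 6 (expected 5)
Line 2: "pilgrim underneath echoes": 2+3+2 = 7 ✓
Line 3: "still rain creeps like stream": 1+1+1+1+1 = 5 ✓

Line 1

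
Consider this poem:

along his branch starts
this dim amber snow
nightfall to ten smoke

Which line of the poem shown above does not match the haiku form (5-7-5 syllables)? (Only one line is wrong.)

Line 2

Line 1: along(2) + his(1) + branch(1) + starts(1) = 5 ✓
Line 2: this(1) + dim(1) + amber(2) + snow(1) = 5 (expected 7)
Line 3: nightfall(2) + to(1) + ten(1) + smoke(1) = 5 ✓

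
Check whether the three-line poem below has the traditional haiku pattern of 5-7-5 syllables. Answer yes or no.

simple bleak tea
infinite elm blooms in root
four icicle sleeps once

No

Line 1: simple(2) + bleak(1) + tea(1) = 4 (expected 5)
Line 2: infinite(3) + elm(1) + blooms(1) + in(1) + root(1) = 7 ✓
Line 3: four(1) + icicle(3) + sleeps(1) + once(1) = 6 (expected 5)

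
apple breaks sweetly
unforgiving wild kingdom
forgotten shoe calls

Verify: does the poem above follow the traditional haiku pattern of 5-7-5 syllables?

Yes

Line 1: "apple breaks sweetly": 2+1+2 = 5 ✓
Line 2: "unforgiving wild kingdom": 4+1+2 = 7 ✓
Line 3: "forgotten shoe calls": 3+1+1 = 5 ✓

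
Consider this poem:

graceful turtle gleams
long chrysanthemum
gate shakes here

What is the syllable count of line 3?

3

Line 3: "gate shakes here": 1+1+1 = 3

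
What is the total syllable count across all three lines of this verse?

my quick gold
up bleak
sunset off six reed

10

Line 1: my (1), quick (1), gold (1) → 3
Line 2: up (1), bleak (1) → 2
Line 3: sunset (2), off (1), six (1), reed (1) → 5
Total: 3 + 2 + 5 = 10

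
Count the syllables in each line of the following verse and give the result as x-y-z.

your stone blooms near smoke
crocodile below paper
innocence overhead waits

5-7-7

Line 1: your (1), stone (1), blooms (1), near (1), smoke (1) → 5
Line 2: crocodile (3), below (2), paper (2) → 7
Line 3: innocence (3), overhead (3), waits (1) → 7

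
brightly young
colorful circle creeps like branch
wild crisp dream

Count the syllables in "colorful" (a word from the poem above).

"colorful" has 3 syllables.

3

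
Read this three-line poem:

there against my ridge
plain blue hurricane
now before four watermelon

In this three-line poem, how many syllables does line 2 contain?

5

Line 2: "plain blue hurricane": 1+1+3 = 5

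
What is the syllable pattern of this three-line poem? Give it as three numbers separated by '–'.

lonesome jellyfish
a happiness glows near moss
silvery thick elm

5–7–5

Line 1: lonesome (2), jellyfish (3) → 5
Line 2: a (1), happiness (3), glows (1), near (1), moss (1) → 7
Line 3: silvery (3), thick (1), elm (1) → 5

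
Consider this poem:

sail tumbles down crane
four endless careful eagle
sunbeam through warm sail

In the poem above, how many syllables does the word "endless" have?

2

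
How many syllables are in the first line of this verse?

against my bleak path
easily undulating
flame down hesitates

5

The first line: against (2), my (1), bleak (1), path (1) → 5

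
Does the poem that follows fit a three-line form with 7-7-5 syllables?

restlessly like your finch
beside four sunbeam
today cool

Line 1: restlessly (3), like (1), your (1), finch (1) → 6 (expected 7)
Line 2: beside (2), four (1), sunbeam (2) → 5 (expected 7)
Line 3: today (2), cool (1) → 3 (expected 5)

No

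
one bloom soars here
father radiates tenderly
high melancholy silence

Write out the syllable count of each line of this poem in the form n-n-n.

4-8-7

Line 1: "one bloom soars here": 1+1+1+1 = 4
Line 2: "father radiates tenderly": 2+3+3 = 8
Line 3: "high melancholy silence": 1+4+2 = 7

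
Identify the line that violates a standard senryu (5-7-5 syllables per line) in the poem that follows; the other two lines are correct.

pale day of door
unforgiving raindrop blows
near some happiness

The first line

Line 1: pale(1) + day(1) + of(1) + door(1) = 4 (expected 5)
Line 2: unforgiving(4) + raindrop(2) + blows(1) = 7 ✓
Line 3: near(1) + some(1) + happiness(3) = 5 ✓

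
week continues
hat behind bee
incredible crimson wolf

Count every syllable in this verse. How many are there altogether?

15

Line 1: "week continues": 1+3 = 4
Line 2: "hat behind bee": 1+2+1 = 4
Line 3: "incredible crimson wolf": 4+2+1 = 7
Total: 4 + 4 + 7 = 15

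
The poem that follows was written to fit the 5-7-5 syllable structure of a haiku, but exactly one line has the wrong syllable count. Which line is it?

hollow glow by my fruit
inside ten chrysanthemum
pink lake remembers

The first line

Line 1: hollow (2), glow (1), by (1), my (1), fruit (1) → 6 (expected 5)
Line 2: inside (2), ten (1), chrysanthemum (4) → 7 ✓
Line 3: pink (1), lake (1), remembers (3) → 5 ✓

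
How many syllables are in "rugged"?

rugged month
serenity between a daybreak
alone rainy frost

2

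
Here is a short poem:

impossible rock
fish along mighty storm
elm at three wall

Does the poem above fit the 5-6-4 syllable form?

Yes

Line 1: impossible(4) + rock(1) = 5 ✓
Line 2: fish(1) + along(2) + mighty(2) + storm(1) = 6 ✓
Line 3: elm(1) + at(1) + three(1) + wall(1) = 4 ✓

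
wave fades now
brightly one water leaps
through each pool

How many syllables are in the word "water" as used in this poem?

2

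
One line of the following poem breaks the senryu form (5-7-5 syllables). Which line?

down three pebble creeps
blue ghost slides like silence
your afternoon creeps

The second line

Line 1: "down three pebble creeps": 1+1+2+1 = 5 ✓
Line 2: "blue ghost slides like silence": 1+1+1+1+2 = 6 (expected 7)
Line 3: "your afternoon creeps": 1+3+1 = 5 ✓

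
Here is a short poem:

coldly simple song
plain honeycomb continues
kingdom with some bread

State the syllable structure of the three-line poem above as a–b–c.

Line 1: coldly(2) + simple(2) + song(1) = 5
Line 2: plain(1) + honeycomb(3) + continues(3) = 7
Line 3: kingdom(2) + with(1) + some(1) + bread(1) = 5

5–7–5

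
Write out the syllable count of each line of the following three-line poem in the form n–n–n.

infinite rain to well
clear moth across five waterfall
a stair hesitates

6–8–5

Line 1: "infinite rain to well": 3+1+1+1 = 6
Line 2: "clear moth across five waterfall": 1+1+2+1+3 = 8
Line 3: "a stair hesitates": 1+1+3 = 5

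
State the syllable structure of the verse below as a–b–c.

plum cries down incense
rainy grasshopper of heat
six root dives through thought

Line 1: plum (1), cries (1), down (1), incense (2) → 5
Line 2: rainy (2), grasshopper (3), of (1), heat (1) → 7
Line 3: six (1), root (1), dives (1), through (1), thought (1) → 5

5–7–5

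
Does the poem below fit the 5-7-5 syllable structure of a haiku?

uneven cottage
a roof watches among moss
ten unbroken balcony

Line 1: uneven(3) + cottage(2) = 5 ✓
Line 2: a(1) + roof(1) + watches(2) + among(2) + moss(1) = 7 ✓
Line 3: ten(1) + unbroken(3) + balcony(3) = 7 (expected 5)

No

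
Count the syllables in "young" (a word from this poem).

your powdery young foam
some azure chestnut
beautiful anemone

1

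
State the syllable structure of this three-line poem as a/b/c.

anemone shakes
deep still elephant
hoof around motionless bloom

5/5/7

Line 1: anemone (4), shakes (1) → 5
Line 2: deep (1), still (1), elephant (3) → 5
Line 3: hoof (1), around (2), motionless (3), bloom (1) → 7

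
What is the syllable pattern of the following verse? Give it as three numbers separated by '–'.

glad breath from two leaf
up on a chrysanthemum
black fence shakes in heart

Line 1: glad(1) + breath(1) + from(1) + two(1) + leaf(1) = 5
Line 2: up(1) + on(1) + a(1) + chrysanthemum(4) = 7
Line 3: black(1) + fence(1) + shakes(1) + in(1) + heart(1) = 5

5–7–5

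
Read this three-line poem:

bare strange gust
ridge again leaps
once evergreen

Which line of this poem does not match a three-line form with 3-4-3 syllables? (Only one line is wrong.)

Line 3

Line 1: "bare strange gust": 1+1+1 = 3 ✓
Line 2: "ridge again leaps": 1+2+1 = 4 ✓
Line 3: "once evergreen": 1+3 = 4 (expected 3)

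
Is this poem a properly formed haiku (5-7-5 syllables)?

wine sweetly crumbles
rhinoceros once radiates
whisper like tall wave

No

Line 1: "wine sweetly crumbles": 1+2+2 = 5 ✓
Line 2: "rhinoceros once radiates": 4+1+3 = 8 (expected 7)
Line 3: "whisper like tall wave": 2+1+1+1 = 5 ✓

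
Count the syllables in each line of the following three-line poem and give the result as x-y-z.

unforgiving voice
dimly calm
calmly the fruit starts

5-3-5

Line 1: unforgiving (4), voice (1) → 5
Line 2: dimly (2), calm (1) → 3
Line 3: calmly (2), the (1), fruit (1), starts (1) → 5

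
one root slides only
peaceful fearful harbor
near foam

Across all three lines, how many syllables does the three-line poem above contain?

Line 1: "one root slides only": 1+1+1+2 = 5
Line 2: "peaceful fearful harbor": 2+2+2 = 6
Line 3: "near foam": 1+1 = 2
Total: 5 + 6 + 2 = 13

13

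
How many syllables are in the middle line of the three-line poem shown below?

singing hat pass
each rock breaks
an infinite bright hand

3

The middle line: each (1), rock (1), breaks (1) → 3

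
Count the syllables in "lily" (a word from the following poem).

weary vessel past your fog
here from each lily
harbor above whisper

2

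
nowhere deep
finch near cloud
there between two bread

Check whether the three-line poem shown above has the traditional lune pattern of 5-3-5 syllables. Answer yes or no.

Line 1: nowhere (2), deep (1) → 3 (expected 5)
Line 2: finch (1), near (1), cloud (1) → 3 ✓
Line 3: there (1), between (2), two (1), bread (1) → 5 ✓

No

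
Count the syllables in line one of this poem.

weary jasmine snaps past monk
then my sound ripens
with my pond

7

Line one: "weary jasmine snaps past monk": 2+2+1+1+1 = 7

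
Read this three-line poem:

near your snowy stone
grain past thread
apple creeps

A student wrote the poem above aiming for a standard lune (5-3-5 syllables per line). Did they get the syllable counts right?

Line 1: near (1), your (1), snowy (2), stone (1) → 5 ✓
Line 2: grain (1), past (1), thread (1) → 3 ✓
Line 3: apple (2), creeps (1) → 3 (expected 5)

No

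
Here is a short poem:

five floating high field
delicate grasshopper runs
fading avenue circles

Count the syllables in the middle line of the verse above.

7

The middle line: delicate(3) + grasshopper(3) + runs(1) = 7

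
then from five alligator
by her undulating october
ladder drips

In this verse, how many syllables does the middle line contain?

9

The middle line: "by her undulating october": 1+1+4+3 = 9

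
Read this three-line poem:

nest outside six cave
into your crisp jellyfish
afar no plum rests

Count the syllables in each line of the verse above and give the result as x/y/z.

Line 1: "nest outside six cave": 1+2+1+1 = 5
Line 2: "into your crisp jellyfish": 2+1+1+3 = 7
Line 3: "afar no plum rests": 2+1+1+1 = 5

5/7/5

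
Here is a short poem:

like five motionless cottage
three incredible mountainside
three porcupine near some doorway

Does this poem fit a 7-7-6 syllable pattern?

No

Line 1: like(1) + five(1) + motionless(3) + cottage(2) = 7 ✓
Line 2: three(1) + incredible(4) + mountainside(3) = 8 (expected 7)
Line 3: three(1) + porcupine(3) + near(1) + some(1) + doorway(2) = 8 (expected 6)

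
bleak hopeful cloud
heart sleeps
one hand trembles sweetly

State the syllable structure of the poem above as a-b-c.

Line 1: "bleak hopeful cloud": 1+2+1 = 4
Line 2: "heart sleeps": 1+1 = 2
Line 3: "one hand trembles sweetly": 1+1+2+2 = 6

4-2-6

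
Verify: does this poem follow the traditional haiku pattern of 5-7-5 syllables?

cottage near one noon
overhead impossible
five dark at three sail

Line 1: cottage (2), near (1), one (1), noon (1) → 5 ✓
Line 2: overhead (3), impossible (4) → 7 ✓
Line 3: five (1), dark (1), at (1), three (1), sail (1) → 5 ✓

Yes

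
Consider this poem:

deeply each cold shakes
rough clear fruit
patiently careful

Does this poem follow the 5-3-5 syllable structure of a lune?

Line 1: "deeply each cold shakes": 2+1+1+1 = 5 ✓
Line 2: "rough clear fruit": 1+1+1 = 3 ✓
Line 3: "patiently careful": 3+2 = 5 ✓

Yes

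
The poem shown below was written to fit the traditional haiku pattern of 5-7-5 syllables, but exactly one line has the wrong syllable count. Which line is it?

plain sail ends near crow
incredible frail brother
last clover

Line 1: "plain sail ends near crow": 1+1+1+1+1 = 5 ✓
Line 2: "incredible frail brother": 4+1+2 = 7 ✓
Line 3: "last clover": 1+2 = 3 (expected 5)

The third line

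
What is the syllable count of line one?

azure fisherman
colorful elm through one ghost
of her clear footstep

Line one: azure(2) + fisherman(3) = 5

5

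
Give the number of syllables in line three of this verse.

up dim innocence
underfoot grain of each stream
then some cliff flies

Line three: then(1) + some(1) + cliff(1) + flies(1) = 4

4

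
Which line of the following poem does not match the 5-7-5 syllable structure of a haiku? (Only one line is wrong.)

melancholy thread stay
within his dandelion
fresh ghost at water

The first line

Line 1: melancholy(4) + thread(1) + stay(1) = 6 (expected 5)
Line 2: within(2) + his(1) + dandelion(4) = 7 ✓
Line 3: fresh(1) + ghost(1) + at(1) + water(2) = 5 ✓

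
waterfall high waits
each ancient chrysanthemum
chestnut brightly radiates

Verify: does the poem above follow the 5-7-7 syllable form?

Yes

Line 1: "waterfall high waits": 3+1+1 = 5 ✓
Line 2: "each ancient chrysanthemum": 1+2+4 = 7 ✓
Line 3: "chestnut brightly radiates": 2+2+3 = 7 ✓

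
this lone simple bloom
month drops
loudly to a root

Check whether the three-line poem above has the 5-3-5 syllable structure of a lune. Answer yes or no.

Line 1: this(1) + lone(1) + simple(2) + bloom(1) = 5 ✓
Line 2: month(1) + drops(1) = 2 (expected 3)
Line 3: loudly(2) + to(1) + a(1) + root(1) = 5 ✓

No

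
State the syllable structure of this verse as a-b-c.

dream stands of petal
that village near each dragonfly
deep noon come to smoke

5-8-5

Line 1: "dream stands of petal": 1+1+1+2 = 5
Line 2: "that village near each dragonfly": 1+2+1+1+3 = 8
Line 3: "deep noon come to smoke": 1+1+1+1+1 = 5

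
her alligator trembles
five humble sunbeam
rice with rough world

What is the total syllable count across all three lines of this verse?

16

Line 1: "her alligator trembles": 1+4+2 = 7
Line 2: "five humble sunbeam": 1+2+2 = 5
Line 3: "rice with rough world": 1+1+1+1 = 4
Total: 7 + 5 + 4 = 16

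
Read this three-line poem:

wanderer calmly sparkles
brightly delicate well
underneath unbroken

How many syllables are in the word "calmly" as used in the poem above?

2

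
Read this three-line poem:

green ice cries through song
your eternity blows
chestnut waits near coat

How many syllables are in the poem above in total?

16

Line 1: green(1) + ice(1) + cries(1) + through(1) + song(1) = 5
Line 2: your(1) + eternity(4) + blows(1) = 6
Line 3: chestnut(2) + waits(1) + near(1) + coat(1) = 5
Total: 5 + 6 + 5 = 16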